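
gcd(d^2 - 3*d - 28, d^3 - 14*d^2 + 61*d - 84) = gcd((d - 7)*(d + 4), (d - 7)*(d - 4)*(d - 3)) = d - 7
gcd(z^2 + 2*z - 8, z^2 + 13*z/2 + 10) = z + 4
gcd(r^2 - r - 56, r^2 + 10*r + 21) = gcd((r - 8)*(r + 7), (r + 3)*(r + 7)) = r + 7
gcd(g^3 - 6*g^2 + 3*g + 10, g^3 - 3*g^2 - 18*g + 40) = g^2 - 7*g + 10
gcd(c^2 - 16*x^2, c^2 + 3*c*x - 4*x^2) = c + 4*x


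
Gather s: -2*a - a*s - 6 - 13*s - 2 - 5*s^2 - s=-2*a - 5*s^2 + s*(-a - 14) - 8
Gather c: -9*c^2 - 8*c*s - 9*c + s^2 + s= -9*c^2 + c*(-8*s - 9) + s^2 + s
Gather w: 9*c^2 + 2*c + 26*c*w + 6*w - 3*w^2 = 9*c^2 + 2*c - 3*w^2 + w*(26*c + 6)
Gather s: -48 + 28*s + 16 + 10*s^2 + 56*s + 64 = 10*s^2 + 84*s + 32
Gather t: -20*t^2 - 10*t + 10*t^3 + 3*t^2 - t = 10*t^3 - 17*t^2 - 11*t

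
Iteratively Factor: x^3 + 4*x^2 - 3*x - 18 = (x + 3)*(x^2 + x - 6) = (x - 2)*(x + 3)*(x + 3)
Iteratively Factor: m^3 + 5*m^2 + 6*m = (m + 3)*(m^2 + 2*m) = (m + 2)*(m + 3)*(m)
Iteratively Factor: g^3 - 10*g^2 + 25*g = (g - 5)*(g^2 - 5*g) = (g - 5)^2*(g)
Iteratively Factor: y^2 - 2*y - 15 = (y - 5)*(y + 3)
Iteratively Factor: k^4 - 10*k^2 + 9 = (k - 3)*(k^3 + 3*k^2 - k - 3) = (k - 3)*(k - 1)*(k^2 + 4*k + 3) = (k - 3)*(k - 1)*(k + 3)*(k + 1)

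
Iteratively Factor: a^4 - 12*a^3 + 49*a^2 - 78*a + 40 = (a - 5)*(a^3 - 7*a^2 + 14*a - 8) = (a - 5)*(a - 1)*(a^2 - 6*a + 8) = (a - 5)*(a - 4)*(a - 1)*(a - 2)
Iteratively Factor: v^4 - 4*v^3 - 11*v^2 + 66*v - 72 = (v - 3)*(v^3 - v^2 - 14*v + 24) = (v - 3)*(v + 4)*(v^2 - 5*v + 6) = (v - 3)*(v - 2)*(v + 4)*(v - 3)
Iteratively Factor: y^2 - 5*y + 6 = (y - 2)*(y - 3)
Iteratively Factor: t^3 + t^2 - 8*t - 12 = (t + 2)*(t^2 - t - 6) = (t + 2)^2*(t - 3)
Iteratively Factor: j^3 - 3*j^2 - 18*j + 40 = (j - 5)*(j^2 + 2*j - 8) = (j - 5)*(j - 2)*(j + 4)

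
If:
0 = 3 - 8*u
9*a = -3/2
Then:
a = -1/6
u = 3/8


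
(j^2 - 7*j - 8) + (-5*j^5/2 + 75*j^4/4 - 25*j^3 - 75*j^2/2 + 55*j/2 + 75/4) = -5*j^5/2 + 75*j^4/4 - 25*j^3 - 73*j^2/2 + 41*j/2 + 43/4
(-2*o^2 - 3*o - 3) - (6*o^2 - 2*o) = -8*o^2 - o - 3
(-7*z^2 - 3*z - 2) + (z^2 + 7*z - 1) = -6*z^2 + 4*z - 3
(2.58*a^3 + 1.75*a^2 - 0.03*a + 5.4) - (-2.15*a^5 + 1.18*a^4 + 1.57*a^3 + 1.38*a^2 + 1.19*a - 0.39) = 2.15*a^5 - 1.18*a^4 + 1.01*a^3 + 0.37*a^2 - 1.22*a + 5.79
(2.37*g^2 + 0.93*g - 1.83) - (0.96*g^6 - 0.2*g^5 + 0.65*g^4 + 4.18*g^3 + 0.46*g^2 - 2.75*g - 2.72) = -0.96*g^6 + 0.2*g^5 - 0.65*g^4 - 4.18*g^3 + 1.91*g^2 + 3.68*g + 0.89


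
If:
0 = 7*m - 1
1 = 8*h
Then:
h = 1/8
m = 1/7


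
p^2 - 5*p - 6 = (p - 6)*(p + 1)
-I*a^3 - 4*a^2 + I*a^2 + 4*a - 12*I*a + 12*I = (a - 6*I)*(a + 2*I)*(-I*a + I)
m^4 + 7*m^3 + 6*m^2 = m^2*(m + 1)*(m + 6)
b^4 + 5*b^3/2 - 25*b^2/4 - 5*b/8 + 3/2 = (b - 3/2)*(b - 1/2)*(b + 1/2)*(b + 4)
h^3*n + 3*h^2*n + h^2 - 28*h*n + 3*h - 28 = (h - 4)*(h + 7)*(h*n + 1)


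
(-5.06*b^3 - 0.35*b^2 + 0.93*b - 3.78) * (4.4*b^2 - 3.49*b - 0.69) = -22.264*b^5 + 16.1194*b^4 + 8.8049*b^3 - 19.6362*b^2 + 12.5505*b + 2.6082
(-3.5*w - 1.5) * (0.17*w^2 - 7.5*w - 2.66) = -0.595*w^3 + 25.995*w^2 + 20.56*w + 3.99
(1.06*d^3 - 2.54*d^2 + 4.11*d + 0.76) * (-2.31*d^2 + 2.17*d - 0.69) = -2.4486*d^5 + 8.1676*d^4 - 15.7373*d^3 + 8.9157*d^2 - 1.1867*d - 0.5244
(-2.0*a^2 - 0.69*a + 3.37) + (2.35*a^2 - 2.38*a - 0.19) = 0.35*a^2 - 3.07*a + 3.18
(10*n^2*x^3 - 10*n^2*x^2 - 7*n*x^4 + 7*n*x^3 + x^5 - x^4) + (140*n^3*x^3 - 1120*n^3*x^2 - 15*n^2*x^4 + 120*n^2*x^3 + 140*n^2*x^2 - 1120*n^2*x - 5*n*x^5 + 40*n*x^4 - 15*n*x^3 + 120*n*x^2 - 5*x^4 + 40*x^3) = 140*n^3*x^3 - 1120*n^3*x^2 - 15*n^2*x^4 + 130*n^2*x^3 + 130*n^2*x^2 - 1120*n^2*x - 5*n*x^5 + 33*n*x^4 - 8*n*x^3 + 120*n*x^2 + x^5 - 6*x^4 + 40*x^3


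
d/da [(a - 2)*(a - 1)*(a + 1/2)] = 3*a^2 - 5*a + 1/2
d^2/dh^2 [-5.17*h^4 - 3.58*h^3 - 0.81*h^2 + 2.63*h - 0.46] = -62.04*h^2 - 21.48*h - 1.62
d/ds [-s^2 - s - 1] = -2*s - 1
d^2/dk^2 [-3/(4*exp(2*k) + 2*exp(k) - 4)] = 3*(-2*(4*exp(k) + 1)^2*exp(k) + (8*exp(k) + 1)*(2*exp(2*k) + exp(k) - 2))*exp(k)/(2*(2*exp(2*k) + exp(k) - 2)^3)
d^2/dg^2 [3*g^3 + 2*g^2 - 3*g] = 18*g + 4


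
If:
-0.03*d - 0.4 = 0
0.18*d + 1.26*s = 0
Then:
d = -13.33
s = 1.90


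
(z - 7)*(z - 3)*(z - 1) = z^3 - 11*z^2 + 31*z - 21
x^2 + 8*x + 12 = (x + 2)*(x + 6)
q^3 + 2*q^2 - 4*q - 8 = (q - 2)*(q + 2)^2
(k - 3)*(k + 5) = k^2 + 2*k - 15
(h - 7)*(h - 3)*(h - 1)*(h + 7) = h^4 - 4*h^3 - 46*h^2 + 196*h - 147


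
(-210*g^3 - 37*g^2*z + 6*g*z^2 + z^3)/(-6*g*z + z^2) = 35*g^2/z + 12*g + z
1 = 1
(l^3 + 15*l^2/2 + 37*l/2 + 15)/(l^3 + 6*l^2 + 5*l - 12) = (l^2 + 9*l/2 + 5)/(l^2 + 3*l - 4)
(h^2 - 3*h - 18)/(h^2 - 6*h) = (h + 3)/h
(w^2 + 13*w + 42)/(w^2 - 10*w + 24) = (w^2 + 13*w + 42)/(w^2 - 10*w + 24)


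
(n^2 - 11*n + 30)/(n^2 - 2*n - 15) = (n - 6)/(n + 3)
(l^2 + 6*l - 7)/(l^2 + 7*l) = (l - 1)/l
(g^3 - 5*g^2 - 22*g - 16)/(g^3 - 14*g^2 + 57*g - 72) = (g^2 + 3*g + 2)/(g^2 - 6*g + 9)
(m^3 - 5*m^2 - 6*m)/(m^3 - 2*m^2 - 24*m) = (m + 1)/(m + 4)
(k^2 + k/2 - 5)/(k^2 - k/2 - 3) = (2*k + 5)/(2*k + 3)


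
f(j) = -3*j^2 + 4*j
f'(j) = 4 - 6*j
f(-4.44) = -76.90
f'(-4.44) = 30.64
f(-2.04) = -20.64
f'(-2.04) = 16.24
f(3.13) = -16.87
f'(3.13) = -14.78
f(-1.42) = -11.73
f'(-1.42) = 12.52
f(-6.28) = -143.44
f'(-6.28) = 41.68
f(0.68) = 1.33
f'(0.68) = -0.08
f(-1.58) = -13.81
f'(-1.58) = 13.48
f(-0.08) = -0.34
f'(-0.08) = 4.48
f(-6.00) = -132.00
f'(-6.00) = 40.00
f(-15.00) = -735.00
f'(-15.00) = 94.00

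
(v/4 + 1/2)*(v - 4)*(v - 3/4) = v^3/4 - 11*v^2/16 - 13*v/8 + 3/2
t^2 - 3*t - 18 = (t - 6)*(t + 3)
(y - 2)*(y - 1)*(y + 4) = y^3 + y^2 - 10*y + 8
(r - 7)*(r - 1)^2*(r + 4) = r^4 - 5*r^3 - 21*r^2 + 53*r - 28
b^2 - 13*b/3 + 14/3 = (b - 7/3)*(b - 2)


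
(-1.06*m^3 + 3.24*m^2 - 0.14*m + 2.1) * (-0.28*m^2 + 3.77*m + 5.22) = 0.2968*m^5 - 4.9034*m^4 + 6.7208*m^3 + 15.797*m^2 + 7.1862*m + 10.962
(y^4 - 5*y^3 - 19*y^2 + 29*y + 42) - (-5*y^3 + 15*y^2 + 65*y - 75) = y^4 - 34*y^2 - 36*y + 117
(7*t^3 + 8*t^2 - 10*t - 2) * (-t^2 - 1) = -7*t^5 - 8*t^4 + 3*t^3 - 6*t^2 + 10*t + 2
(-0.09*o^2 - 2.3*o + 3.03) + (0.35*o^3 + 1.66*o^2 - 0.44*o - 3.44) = 0.35*o^3 + 1.57*o^2 - 2.74*o - 0.41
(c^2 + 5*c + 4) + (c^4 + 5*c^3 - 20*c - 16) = c^4 + 5*c^3 + c^2 - 15*c - 12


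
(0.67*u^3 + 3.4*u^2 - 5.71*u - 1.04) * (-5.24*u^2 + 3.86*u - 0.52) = -3.5108*u^5 - 15.2298*u^4 + 42.696*u^3 - 18.359*u^2 - 1.0452*u + 0.5408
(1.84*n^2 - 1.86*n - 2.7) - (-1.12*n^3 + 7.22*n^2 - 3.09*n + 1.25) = 1.12*n^3 - 5.38*n^2 + 1.23*n - 3.95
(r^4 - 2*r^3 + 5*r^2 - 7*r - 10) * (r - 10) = r^5 - 12*r^4 + 25*r^3 - 57*r^2 + 60*r + 100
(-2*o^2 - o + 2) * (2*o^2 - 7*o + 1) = -4*o^4 + 12*o^3 + 9*o^2 - 15*o + 2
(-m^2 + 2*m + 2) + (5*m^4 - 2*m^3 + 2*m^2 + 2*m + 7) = 5*m^4 - 2*m^3 + m^2 + 4*m + 9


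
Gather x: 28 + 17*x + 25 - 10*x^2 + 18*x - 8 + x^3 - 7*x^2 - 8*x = x^3 - 17*x^2 + 27*x + 45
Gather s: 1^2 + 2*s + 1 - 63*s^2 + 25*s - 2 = -63*s^2 + 27*s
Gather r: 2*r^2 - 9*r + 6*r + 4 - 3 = 2*r^2 - 3*r + 1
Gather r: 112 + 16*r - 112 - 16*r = 0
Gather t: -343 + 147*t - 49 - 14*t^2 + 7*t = -14*t^2 + 154*t - 392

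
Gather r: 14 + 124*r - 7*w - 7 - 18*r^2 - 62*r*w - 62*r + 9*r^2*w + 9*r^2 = r^2*(9*w - 9) + r*(62 - 62*w) - 7*w + 7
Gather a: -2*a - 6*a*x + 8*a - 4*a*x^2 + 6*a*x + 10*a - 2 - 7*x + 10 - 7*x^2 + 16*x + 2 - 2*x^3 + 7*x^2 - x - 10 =a*(16 - 4*x^2) - 2*x^3 + 8*x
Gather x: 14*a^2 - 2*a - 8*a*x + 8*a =14*a^2 - 8*a*x + 6*a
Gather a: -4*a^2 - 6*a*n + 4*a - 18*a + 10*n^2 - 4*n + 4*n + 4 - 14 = -4*a^2 + a*(-6*n - 14) + 10*n^2 - 10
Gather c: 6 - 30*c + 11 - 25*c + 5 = 22 - 55*c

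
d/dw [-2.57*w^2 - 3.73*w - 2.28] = -5.14*w - 3.73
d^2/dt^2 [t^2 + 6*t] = 2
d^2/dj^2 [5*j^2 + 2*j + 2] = 10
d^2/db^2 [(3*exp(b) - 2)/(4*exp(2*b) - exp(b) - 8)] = (48*exp(4*b) - 116*exp(3*b) + 600*exp(2*b) - 282*exp(b) + 208)*exp(b)/(64*exp(6*b) - 48*exp(5*b) - 372*exp(4*b) + 191*exp(3*b) + 744*exp(2*b) - 192*exp(b) - 512)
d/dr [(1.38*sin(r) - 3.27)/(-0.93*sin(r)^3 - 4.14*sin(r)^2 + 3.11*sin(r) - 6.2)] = (2.5668*sin(r)^3 - 3.4101*sin(r)^2 - 27.0756*sin(r) + 1.6137)*cos(r)/(0.8649*sin(r)^6 + 7.7004*sin(r)^5 + 11.355*sin(r)^4 - 14.2188*sin(r)^3 + 61.0081*sin(r)^2 - 38.564*sin(r) + 38.44)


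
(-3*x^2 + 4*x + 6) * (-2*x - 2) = 6*x^3 - 2*x^2 - 20*x - 12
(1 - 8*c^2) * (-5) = 40*c^2 - 5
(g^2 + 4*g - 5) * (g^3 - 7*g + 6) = g^5 + 4*g^4 - 12*g^3 - 22*g^2 + 59*g - 30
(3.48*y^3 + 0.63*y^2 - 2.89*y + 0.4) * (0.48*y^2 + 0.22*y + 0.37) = 1.6704*y^5 + 1.068*y^4 + 0.0390000000000001*y^3 - 0.2107*y^2 - 0.9813*y + 0.148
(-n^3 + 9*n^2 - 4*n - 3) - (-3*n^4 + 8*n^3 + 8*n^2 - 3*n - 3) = 3*n^4 - 9*n^3 + n^2 - n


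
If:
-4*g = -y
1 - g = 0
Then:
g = 1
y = 4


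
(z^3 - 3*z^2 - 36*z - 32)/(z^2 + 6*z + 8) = (z^2 - 7*z - 8)/(z + 2)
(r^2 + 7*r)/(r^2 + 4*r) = (r + 7)/(r + 4)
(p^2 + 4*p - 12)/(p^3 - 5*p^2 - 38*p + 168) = (p - 2)/(p^2 - 11*p + 28)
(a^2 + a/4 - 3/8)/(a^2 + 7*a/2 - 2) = (a + 3/4)/(a + 4)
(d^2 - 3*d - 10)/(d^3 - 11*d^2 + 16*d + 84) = (d - 5)/(d^2 - 13*d + 42)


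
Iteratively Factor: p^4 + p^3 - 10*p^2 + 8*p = (p - 2)*(p^3 + 3*p^2 - 4*p) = (p - 2)*(p + 4)*(p^2 - p) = (p - 2)*(p - 1)*(p + 4)*(p)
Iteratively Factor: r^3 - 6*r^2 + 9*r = (r)*(r^2 - 6*r + 9) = r*(r - 3)*(r - 3)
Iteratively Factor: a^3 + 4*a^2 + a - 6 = (a + 2)*(a^2 + 2*a - 3) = (a + 2)*(a + 3)*(a - 1)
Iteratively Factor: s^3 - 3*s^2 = (s)*(s^2 - 3*s) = s*(s - 3)*(s)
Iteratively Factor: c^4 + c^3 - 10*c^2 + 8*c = (c)*(c^3 + c^2 - 10*c + 8) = c*(c + 4)*(c^2 - 3*c + 2) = c*(c - 2)*(c + 4)*(c - 1)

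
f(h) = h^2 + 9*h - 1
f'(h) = 2*h + 9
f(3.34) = 40.22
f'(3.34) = 15.68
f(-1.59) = -12.78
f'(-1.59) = 5.82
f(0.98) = 8.78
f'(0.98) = 10.96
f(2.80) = 32.04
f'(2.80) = 14.60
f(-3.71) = -20.63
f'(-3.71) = 1.58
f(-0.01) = -1.09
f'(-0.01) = 8.98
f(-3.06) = -19.18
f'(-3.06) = 2.88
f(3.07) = 36.05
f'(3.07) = 15.14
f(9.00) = 161.00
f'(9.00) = 27.00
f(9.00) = 161.00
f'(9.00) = 27.00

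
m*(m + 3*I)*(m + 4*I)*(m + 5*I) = m^4 + 12*I*m^3 - 47*m^2 - 60*I*m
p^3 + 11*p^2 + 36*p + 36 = (p + 2)*(p + 3)*(p + 6)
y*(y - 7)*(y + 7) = y^3 - 49*y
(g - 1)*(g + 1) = g^2 - 1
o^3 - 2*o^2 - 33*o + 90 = (o - 5)*(o - 3)*(o + 6)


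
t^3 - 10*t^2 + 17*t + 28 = (t - 7)*(t - 4)*(t + 1)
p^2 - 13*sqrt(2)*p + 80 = (p - 8*sqrt(2))*(p - 5*sqrt(2))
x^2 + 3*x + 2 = (x + 1)*(x + 2)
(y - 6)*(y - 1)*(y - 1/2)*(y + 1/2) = y^4 - 7*y^3 + 23*y^2/4 + 7*y/4 - 3/2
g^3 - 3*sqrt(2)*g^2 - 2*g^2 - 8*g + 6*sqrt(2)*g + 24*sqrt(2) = (g - 4)*(g + 2)*(g - 3*sqrt(2))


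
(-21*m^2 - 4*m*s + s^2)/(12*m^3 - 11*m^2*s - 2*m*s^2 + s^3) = (-7*m + s)/(4*m^2 - 5*m*s + s^2)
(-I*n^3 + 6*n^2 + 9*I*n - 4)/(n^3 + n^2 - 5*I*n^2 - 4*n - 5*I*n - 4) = (-I*n^3 + 6*n^2 + 9*I*n - 4)/(n^3 + n^2*(1 - 5*I) - n*(4 + 5*I) - 4)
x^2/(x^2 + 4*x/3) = 3*x/(3*x + 4)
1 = 1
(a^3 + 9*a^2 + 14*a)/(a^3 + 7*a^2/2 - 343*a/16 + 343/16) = 16*a*(a + 2)/(16*a^2 - 56*a + 49)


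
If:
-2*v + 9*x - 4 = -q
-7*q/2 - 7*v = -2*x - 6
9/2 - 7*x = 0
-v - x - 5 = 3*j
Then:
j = -2591/1176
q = 29/196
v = 379/392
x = 9/14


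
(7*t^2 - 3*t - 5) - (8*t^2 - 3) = -t^2 - 3*t - 2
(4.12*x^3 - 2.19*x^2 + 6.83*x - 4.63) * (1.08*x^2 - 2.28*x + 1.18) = 4.4496*x^5 - 11.7588*x^4 + 17.2312*x^3 - 23.157*x^2 + 18.6158*x - 5.4634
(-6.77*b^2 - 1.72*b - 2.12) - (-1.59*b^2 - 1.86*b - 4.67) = -5.18*b^2 + 0.14*b + 2.55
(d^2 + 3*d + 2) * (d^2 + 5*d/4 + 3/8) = d^4 + 17*d^3/4 + 49*d^2/8 + 29*d/8 + 3/4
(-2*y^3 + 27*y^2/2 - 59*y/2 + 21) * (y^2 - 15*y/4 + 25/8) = -2*y^5 + 21*y^4 - 691*y^3/8 + 2781*y^2/16 - 2735*y/16 + 525/8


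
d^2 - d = d*(d - 1)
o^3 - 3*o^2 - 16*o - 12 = (o - 6)*(o + 1)*(o + 2)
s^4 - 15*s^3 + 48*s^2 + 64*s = s*(s - 8)^2*(s + 1)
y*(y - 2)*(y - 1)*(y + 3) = y^4 - 7*y^2 + 6*y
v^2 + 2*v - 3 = (v - 1)*(v + 3)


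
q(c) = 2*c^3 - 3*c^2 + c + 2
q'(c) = 6*c^2 - 6*c + 1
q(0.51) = 2.00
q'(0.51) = -0.50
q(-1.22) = -7.32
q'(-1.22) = 17.25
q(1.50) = 3.50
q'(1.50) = 5.50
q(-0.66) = -0.54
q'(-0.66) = 7.57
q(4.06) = 90.46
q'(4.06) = 75.54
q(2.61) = 19.73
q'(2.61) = 26.21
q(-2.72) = -63.16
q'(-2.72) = 61.71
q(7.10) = 573.69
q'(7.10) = 260.86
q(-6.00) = -544.00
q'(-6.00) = 253.00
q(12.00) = 3038.00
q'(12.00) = 793.00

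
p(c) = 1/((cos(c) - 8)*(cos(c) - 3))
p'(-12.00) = -0.02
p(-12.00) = 0.06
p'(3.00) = 0.00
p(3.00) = 0.03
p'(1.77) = -0.02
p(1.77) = 0.04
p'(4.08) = 0.01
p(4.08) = 0.03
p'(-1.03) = 0.02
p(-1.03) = 0.05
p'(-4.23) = -0.01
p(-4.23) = 0.03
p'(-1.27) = 0.02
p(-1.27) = 0.05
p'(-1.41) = 0.02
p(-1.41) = 0.04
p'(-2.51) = 0.01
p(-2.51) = 0.03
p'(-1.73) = 0.02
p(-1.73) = 0.04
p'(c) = sin(c)/((cos(c) - 8)*(cos(c) - 3)^2) + sin(c)/((cos(c) - 8)^2*(cos(c) - 3)) = (2*cos(c) - 11)*sin(c)/((cos(c) - 8)^2*(cos(c) - 3)^2)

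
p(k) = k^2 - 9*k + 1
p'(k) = 2*k - 9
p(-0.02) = 1.18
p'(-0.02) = -9.04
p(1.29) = -8.95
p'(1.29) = -6.42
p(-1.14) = 12.56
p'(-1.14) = -11.28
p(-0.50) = 5.75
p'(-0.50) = -10.00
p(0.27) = -1.36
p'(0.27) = -8.46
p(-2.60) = 31.16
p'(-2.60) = -14.20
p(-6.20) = 95.24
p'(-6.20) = -21.40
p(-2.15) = 24.97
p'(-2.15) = -13.30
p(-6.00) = 91.00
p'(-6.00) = -21.00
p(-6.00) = 91.00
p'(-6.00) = -21.00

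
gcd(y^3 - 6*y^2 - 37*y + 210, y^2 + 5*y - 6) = y + 6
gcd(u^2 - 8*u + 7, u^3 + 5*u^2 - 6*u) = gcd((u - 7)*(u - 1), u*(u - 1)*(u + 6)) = u - 1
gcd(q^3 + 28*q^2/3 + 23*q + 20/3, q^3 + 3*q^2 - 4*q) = q + 4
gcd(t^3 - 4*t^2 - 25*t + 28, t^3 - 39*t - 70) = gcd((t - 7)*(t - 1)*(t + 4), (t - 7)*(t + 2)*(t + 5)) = t - 7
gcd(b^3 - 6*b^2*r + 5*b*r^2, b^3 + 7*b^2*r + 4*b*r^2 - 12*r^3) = -b + r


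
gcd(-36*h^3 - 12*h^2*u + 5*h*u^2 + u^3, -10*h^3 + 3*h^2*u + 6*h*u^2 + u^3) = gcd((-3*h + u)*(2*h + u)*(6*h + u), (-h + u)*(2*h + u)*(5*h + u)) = 2*h + u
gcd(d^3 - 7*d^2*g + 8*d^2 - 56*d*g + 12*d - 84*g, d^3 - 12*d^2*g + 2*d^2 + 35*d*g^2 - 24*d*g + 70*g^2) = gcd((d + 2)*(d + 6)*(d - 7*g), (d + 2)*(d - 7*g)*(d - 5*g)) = d^2 - 7*d*g + 2*d - 14*g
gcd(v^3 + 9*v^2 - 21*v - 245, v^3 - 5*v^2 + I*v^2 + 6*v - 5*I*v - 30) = v - 5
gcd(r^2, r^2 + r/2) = r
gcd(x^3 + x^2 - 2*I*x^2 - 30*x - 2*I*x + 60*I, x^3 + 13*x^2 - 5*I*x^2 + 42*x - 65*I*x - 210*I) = x + 6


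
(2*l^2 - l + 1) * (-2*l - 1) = -4*l^3 - l - 1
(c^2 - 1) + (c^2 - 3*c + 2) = 2*c^2 - 3*c + 1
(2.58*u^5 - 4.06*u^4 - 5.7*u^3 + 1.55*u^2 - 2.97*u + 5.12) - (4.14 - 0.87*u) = 2.58*u^5 - 4.06*u^4 - 5.7*u^3 + 1.55*u^2 - 2.1*u + 0.98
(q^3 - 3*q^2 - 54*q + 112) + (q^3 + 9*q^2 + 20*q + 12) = 2*q^3 + 6*q^2 - 34*q + 124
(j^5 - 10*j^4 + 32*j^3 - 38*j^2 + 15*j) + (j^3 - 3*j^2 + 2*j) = j^5 - 10*j^4 + 33*j^3 - 41*j^2 + 17*j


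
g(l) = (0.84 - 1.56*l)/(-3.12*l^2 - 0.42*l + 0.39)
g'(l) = (0.84 - 1.56*l)*(6.24*l + 0.42)/(-3.12*l^2 - 0.42*l + 0.39)^2 - 1.56/(-3.12*l^2 - 0.42*l + 0.39) = (-4.8672*l^2 + 5.2416*l - 0.2556)/(9.7344*l^4 + 2.6208*l^3 - 2.2572*l^2 - 0.3276*l + 0.1521)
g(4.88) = 0.09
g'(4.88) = -0.02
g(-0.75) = -1.91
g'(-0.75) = -6.28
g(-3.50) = -0.17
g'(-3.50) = -0.06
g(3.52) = 0.12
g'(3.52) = -0.03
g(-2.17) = -0.32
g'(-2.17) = -0.19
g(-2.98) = -0.21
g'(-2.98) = -0.09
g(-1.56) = -0.50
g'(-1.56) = -0.47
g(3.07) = 0.13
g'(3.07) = -0.03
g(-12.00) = -0.04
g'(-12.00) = -0.00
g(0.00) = 2.15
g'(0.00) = -1.68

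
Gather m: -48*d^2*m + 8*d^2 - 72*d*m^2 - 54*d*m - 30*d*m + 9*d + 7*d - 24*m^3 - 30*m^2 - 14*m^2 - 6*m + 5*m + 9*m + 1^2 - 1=8*d^2 + 16*d - 24*m^3 + m^2*(-72*d - 44) + m*(-48*d^2 - 84*d + 8)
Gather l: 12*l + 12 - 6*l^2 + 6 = -6*l^2 + 12*l + 18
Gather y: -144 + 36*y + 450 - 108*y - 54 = 252 - 72*y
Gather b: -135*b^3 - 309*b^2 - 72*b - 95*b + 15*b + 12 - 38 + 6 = -135*b^3 - 309*b^2 - 152*b - 20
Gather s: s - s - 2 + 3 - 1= 0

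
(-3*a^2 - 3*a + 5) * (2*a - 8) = -6*a^3 + 18*a^2 + 34*a - 40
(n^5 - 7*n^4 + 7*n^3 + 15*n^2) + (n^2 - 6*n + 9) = n^5 - 7*n^4 + 7*n^3 + 16*n^2 - 6*n + 9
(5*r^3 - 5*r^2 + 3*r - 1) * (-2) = -10*r^3 + 10*r^2 - 6*r + 2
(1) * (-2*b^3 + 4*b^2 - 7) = -2*b^3 + 4*b^2 - 7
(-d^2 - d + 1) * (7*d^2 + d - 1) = -7*d^4 - 8*d^3 + 7*d^2 + 2*d - 1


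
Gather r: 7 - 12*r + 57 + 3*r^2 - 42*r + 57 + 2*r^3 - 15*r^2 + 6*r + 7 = 2*r^3 - 12*r^2 - 48*r + 128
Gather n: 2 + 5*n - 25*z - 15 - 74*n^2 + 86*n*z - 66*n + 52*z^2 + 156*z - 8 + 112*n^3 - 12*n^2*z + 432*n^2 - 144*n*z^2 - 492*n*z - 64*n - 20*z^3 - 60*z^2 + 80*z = 112*n^3 + n^2*(358 - 12*z) + n*(-144*z^2 - 406*z - 125) - 20*z^3 - 8*z^2 + 211*z - 21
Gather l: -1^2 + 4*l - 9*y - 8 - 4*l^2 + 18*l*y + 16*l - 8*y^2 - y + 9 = -4*l^2 + l*(18*y + 20) - 8*y^2 - 10*y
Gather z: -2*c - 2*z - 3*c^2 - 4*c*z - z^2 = -3*c^2 - 2*c - z^2 + z*(-4*c - 2)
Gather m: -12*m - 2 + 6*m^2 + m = 6*m^2 - 11*m - 2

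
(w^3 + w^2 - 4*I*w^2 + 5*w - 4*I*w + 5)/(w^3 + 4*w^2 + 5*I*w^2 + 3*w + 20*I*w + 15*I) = (w^2 - 4*I*w + 5)/(w^2 + w*(3 + 5*I) + 15*I)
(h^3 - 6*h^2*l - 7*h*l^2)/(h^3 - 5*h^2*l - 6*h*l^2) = (h - 7*l)/(h - 6*l)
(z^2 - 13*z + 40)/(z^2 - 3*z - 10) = (z - 8)/(z + 2)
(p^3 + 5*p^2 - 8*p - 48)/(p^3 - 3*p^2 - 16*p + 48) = (p + 4)/(p - 4)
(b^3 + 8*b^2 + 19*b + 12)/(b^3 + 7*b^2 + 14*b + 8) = (b + 3)/(b + 2)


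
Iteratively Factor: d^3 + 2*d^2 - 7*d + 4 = (d - 1)*(d^2 + 3*d - 4) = (d - 1)*(d + 4)*(d - 1)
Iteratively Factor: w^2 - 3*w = (w)*(w - 3)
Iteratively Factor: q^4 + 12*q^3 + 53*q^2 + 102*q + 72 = (q + 3)*(q^3 + 9*q^2 + 26*q + 24) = (q + 3)*(q + 4)*(q^2 + 5*q + 6) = (q + 2)*(q + 3)*(q + 4)*(q + 3)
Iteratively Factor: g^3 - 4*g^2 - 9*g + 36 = (g - 4)*(g^2 - 9) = (g - 4)*(g + 3)*(g - 3)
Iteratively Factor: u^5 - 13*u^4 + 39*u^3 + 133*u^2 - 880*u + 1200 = (u - 5)*(u^4 - 8*u^3 - u^2 + 128*u - 240) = (u - 5)*(u - 3)*(u^3 - 5*u^2 - 16*u + 80) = (u - 5)*(u - 4)*(u - 3)*(u^2 - u - 20) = (u - 5)*(u - 4)*(u - 3)*(u + 4)*(u - 5)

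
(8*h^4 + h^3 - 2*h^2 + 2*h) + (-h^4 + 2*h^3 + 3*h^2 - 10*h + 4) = 7*h^4 + 3*h^3 + h^2 - 8*h + 4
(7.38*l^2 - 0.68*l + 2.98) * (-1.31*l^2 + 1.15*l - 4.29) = -9.6678*l^4 + 9.3778*l^3 - 36.346*l^2 + 6.3442*l - 12.7842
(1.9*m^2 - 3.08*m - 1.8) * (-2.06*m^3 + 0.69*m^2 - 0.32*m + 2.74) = -3.914*m^5 + 7.6558*m^4 + 0.9748*m^3 + 4.9496*m^2 - 7.8632*m - 4.932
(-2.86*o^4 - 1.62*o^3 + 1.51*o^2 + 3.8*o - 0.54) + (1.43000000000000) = -2.86*o^4 - 1.62*o^3 + 1.51*o^2 + 3.8*o + 0.89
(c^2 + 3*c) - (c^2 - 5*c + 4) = 8*c - 4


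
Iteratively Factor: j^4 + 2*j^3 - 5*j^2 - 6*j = (j)*(j^3 + 2*j^2 - 5*j - 6) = j*(j + 1)*(j^2 + j - 6) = j*(j + 1)*(j + 3)*(j - 2)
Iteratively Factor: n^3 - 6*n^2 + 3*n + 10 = (n - 5)*(n^2 - n - 2) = (n - 5)*(n - 2)*(n + 1)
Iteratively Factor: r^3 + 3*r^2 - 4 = (r - 1)*(r^2 + 4*r + 4) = (r - 1)*(r + 2)*(r + 2)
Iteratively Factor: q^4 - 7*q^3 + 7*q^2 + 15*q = (q + 1)*(q^3 - 8*q^2 + 15*q) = (q - 3)*(q + 1)*(q^2 - 5*q) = q*(q - 3)*(q + 1)*(q - 5)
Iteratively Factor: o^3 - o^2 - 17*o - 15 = (o + 3)*(o^2 - 4*o - 5) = (o - 5)*(o + 3)*(o + 1)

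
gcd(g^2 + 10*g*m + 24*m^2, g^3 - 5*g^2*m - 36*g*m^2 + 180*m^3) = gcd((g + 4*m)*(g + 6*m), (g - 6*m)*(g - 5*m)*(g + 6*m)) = g + 6*m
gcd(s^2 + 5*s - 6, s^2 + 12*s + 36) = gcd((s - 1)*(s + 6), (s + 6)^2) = s + 6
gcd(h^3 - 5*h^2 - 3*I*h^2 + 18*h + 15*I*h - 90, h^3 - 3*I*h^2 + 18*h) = h^2 - 3*I*h + 18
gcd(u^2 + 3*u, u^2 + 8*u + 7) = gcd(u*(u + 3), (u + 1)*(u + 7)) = 1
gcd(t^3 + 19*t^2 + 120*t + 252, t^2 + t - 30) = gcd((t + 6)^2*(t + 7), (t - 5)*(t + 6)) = t + 6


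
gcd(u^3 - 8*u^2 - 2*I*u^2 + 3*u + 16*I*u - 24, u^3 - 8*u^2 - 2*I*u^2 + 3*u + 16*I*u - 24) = u^3 + u^2*(-8 - 2*I) + u*(3 + 16*I) - 24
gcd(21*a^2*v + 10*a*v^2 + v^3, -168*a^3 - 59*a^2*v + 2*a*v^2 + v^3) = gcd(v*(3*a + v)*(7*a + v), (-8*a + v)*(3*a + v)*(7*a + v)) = 21*a^2 + 10*a*v + v^2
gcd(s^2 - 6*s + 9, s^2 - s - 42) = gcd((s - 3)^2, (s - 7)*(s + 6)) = 1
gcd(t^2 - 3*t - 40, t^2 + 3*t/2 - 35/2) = t + 5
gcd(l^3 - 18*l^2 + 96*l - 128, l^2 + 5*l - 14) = l - 2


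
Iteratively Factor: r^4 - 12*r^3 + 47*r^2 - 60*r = (r - 3)*(r^3 - 9*r^2 + 20*r) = (r - 5)*(r - 3)*(r^2 - 4*r) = (r - 5)*(r - 4)*(r - 3)*(r)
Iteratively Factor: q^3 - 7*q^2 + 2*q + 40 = (q - 4)*(q^2 - 3*q - 10) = (q - 5)*(q - 4)*(q + 2)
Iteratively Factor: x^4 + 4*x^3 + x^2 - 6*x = (x - 1)*(x^3 + 5*x^2 + 6*x) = (x - 1)*(x + 3)*(x^2 + 2*x) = x*(x - 1)*(x + 3)*(x + 2)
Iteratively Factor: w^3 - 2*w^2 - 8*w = (w + 2)*(w^2 - 4*w) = w*(w + 2)*(w - 4)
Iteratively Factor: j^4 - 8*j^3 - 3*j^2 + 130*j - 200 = (j - 2)*(j^3 - 6*j^2 - 15*j + 100) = (j - 5)*(j - 2)*(j^2 - j - 20) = (j - 5)*(j - 2)*(j + 4)*(j - 5)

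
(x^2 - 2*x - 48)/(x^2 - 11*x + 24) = (x + 6)/(x - 3)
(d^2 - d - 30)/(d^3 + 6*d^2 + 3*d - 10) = (d - 6)/(d^2 + d - 2)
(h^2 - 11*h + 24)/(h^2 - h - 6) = (h - 8)/(h + 2)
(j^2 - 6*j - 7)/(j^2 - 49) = (j + 1)/(j + 7)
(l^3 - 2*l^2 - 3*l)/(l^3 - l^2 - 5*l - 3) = l/(l + 1)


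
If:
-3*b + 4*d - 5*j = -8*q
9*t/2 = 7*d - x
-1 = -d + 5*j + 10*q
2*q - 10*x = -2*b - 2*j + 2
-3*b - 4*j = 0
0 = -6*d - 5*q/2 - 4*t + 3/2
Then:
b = 9008/153855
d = 3721/30771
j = -2252/51285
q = -10147/153855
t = 7226/30771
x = -6470/30771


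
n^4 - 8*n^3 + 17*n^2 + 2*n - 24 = (n - 4)*(n - 3)*(n - 2)*(n + 1)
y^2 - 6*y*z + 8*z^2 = (y - 4*z)*(y - 2*z)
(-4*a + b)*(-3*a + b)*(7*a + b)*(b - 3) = 84*a^3*b - 252*a^3 - 37*a^2*b^2 + 111*a^2*b + b^4 - 3*b^3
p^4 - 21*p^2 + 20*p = p*(p - 4)*(p - 1)*(p + 5)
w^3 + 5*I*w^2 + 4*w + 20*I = (w - 2*I)*(w + 2*I)*(w + 5*I)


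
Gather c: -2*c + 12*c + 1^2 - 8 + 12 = 10*c + 5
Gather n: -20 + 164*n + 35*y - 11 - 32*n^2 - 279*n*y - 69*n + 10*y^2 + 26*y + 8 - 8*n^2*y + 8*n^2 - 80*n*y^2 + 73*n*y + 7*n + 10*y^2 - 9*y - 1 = n^2*(-8*y - 24) + n*(-80*y^2 - 206*y + 102) + 20*y^2 + 52*y - 24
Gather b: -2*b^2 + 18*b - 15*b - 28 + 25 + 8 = -2*b^2 + 3*b + 5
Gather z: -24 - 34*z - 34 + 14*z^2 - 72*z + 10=14*z^2 - 106*z - 48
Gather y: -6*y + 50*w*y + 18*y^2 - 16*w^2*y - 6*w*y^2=y^2*(18 - 6*w) + y*(-16*w^2 + 50*w - 6)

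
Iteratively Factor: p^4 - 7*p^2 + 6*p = (p - 1)*(p^3 + p^2 - 6*p) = p*(p - 1)*(p^2 + p - 6) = p*(p - 2)*(p - 1)*(p + 3)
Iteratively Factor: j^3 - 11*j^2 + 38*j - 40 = (j - 4)*(j^2 - 7*j + 10) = (j - 4)*(j - 2)*(j - 5)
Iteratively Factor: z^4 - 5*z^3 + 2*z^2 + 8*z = (z + 1)*(z^3 - 6*z^2 + 8*z) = (z - 2)*(z + 1)*(z^2 - 4*z) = z*(z - 2)*(z + 1)*(z - 4)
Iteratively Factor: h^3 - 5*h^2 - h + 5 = (h - 5)*(h^2 - 1) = (h - 5)*(h + 1)*(h - 1)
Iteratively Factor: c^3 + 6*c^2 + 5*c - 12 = (c - 1)*(c^2 + 7*c + 12) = (c - 1)*(c + 3)*(c + 4)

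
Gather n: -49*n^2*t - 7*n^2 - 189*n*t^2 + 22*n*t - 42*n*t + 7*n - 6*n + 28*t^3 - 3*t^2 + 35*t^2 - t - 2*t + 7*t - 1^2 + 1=n^2*(-49*t - 7) + n*(-189*t^2 - 20*t + 1) + 28*t^3 + 32*t^2 + 4*t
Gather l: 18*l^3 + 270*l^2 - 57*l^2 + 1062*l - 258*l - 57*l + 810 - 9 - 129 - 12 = 18*l^3 + 213*l^2 + 747*l + 660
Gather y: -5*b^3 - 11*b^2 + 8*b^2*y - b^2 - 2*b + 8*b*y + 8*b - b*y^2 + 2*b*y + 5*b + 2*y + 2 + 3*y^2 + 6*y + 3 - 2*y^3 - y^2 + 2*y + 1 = -5*b^3 - 12*b^2 + 11*b - 2*y^3 + y^2*(2 - b) + y*(8*b^2 + 10*b + 10) + 6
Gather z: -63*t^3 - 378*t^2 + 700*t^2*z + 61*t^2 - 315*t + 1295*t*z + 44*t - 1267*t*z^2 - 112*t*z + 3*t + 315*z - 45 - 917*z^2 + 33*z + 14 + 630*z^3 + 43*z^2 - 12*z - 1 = -63*t^3 - 317*t^2 - 268*t + 630*z^3 + z^2*(-1267*t - 874) + z*(700*t^2 + 1183*t + 336) - 32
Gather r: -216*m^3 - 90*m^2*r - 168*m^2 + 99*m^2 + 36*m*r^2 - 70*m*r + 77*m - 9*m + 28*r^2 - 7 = -216*m^3 - 69*m^2 + 68*m + r^2*(36*m + 28) + r*(-90*m^2 - 70*m) - 7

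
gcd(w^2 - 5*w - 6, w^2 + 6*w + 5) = w + 1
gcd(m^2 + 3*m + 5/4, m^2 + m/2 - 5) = m + 5/2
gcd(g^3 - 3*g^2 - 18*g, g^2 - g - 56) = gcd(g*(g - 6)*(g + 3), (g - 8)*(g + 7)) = 1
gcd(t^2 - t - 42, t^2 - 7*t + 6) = 1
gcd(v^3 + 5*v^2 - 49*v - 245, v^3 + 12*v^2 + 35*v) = v^2 + 12*v + 35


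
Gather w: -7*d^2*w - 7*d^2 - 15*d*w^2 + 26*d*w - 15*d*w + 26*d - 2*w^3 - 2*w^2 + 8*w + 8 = -7*d^2 + 26*d - 2*w^3 + w^2*(-15*d - 2) + w*(-7*d^2 + 11*d + 8) + 8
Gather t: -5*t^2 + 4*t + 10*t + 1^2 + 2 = -5*t^2 + 14*t + 3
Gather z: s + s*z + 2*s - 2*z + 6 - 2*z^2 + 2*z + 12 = s*z + 3*s - 2*z^2 + 18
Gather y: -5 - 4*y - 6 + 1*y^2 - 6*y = y^2 - 10*y - 11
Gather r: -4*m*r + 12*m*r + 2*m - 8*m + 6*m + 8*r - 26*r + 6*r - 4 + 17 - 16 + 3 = r*(8*m - 12)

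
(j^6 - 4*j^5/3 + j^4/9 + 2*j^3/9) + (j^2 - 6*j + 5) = j^6 - 4*j^5/3 + j^4/9 + 2*j^3/9 + j^2 - 6*j + 5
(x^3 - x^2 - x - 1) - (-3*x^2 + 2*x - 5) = x^3 + 2*x^2 - 3*x + 4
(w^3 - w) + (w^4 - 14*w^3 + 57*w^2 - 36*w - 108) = w^4 - 13*w^3 + 57*w^2 - 37*w - 108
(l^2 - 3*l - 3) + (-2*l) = l^2 - 5*l - 3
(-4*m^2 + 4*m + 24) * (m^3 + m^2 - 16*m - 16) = -4*m^5 + 92*m^3 + 24*m^2 - 448*m - 384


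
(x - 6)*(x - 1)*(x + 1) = x^3 - 6*x^2 - x + 6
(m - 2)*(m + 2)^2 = m^3 + 2*m^2 - 4*m - 8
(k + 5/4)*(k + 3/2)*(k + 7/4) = k^3 + 9*k^2/2 + 107*k/16 + 105/32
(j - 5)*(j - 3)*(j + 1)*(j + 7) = j^4 - 42*j^2 + 64*j + 105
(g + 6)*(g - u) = g^2 - g*u + 6*g - 6*u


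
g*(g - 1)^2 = g^3 - 2*g^2 + g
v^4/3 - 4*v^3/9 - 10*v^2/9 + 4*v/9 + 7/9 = (v/3 + 1/3)*(v - 7/3)*(v - 1)*(v + 1)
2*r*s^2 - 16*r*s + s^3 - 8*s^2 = s*(2*r + s)*(s - 8)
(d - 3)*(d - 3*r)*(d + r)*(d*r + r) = d^4*r - 2*d^3*r^2 - 2*d^3*r - 3*d^2*r^3 + 4*d^2*r^2 - 3*d^2*r + 6*d*r^3 + 6*d*r^2 + 9*r^3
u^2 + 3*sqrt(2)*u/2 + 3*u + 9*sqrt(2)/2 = (u + 3)*(u + 3*sqrt(2)/2)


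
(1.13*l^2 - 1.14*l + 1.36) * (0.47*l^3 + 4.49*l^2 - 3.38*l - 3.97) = 0.5311*l^5 + 4.5379*l^4 - 8.2988*l^3 + 5.4735*l^2 - 0.0709999999999997*l - 5.3992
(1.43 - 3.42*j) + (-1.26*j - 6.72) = -4.68*j - 5.29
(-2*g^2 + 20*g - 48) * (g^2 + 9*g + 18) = -2*g^4 + 2*g^3 + 96*g^2 - 72*g - 864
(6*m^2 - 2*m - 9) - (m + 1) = 6*m^2 - 3*m - 10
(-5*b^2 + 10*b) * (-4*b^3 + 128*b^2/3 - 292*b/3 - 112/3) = 20*b^5 - 760*b^4/3 + 2740*b^3/3 - 2360*b^2/3 - 1120*b/3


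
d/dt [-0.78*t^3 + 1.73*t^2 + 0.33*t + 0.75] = -2.34*t^2 + 3.46*t + 0.33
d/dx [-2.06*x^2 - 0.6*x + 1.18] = -4.12*x - 0.6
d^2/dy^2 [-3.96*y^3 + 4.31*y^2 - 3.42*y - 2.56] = 8.62 - 23.76*y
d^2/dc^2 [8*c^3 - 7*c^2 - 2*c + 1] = 48*c - 14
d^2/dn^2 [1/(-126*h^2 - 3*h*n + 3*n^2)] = 2*(-42*h^2 - h*n + n^2 - (h - 2*n)^2)/(3*(42*h^2 + h*n - n^2)^3)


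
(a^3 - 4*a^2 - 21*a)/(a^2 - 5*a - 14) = a*(a + 3)/(a + 2)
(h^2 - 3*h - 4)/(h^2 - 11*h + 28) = (h + 1)/(h - 7)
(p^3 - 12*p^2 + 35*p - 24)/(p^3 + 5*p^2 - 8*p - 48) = (p^2 - 9*p + 8)/(p^2 + 8*p + 16)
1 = 1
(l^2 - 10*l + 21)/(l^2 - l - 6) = (l - 7)/(l + 2)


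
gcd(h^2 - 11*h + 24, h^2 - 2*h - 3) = h - 3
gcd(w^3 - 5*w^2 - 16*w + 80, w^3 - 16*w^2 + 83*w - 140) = w^2 - 9*w + 20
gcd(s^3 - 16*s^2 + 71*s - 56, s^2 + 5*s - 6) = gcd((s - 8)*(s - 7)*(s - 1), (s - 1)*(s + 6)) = s - 1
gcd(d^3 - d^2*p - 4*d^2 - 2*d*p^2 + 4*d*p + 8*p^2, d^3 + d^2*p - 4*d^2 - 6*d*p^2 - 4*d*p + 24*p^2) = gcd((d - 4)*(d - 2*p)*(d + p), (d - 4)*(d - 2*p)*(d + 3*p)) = -d^2 + 2*d*p + 4*d - 8*p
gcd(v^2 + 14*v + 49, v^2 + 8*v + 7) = v + 7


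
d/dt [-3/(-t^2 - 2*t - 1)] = 6*(-t - 1)/(t^2 + 2*t + 1)^2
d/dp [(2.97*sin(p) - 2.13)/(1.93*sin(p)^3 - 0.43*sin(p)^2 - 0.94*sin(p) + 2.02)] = (-11.4642*sin(p)^3 + 13.6098*sin(p)^2 - 1.8318*sin(p) + 3.9972)*cos(p)/(3.7249*sin(p)^6 - 1.6598*sin(p)^5 - 3.4435*sin(p)^4 + 8.6056*sin(p)^3 - 0.8536*sin(p)^2 - 3.7976*sin(p) + 4.0804)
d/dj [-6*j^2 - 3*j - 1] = -12*j - 3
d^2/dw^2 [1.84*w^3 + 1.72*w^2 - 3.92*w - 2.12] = 11.04*w + 3.44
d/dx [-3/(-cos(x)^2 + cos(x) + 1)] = 3*(2*cos(x) - 1)*sin(x)/(sin(x)^2 + cos(x))^2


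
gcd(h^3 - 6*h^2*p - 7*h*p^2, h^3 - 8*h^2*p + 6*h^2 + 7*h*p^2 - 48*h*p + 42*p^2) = -h + 7*p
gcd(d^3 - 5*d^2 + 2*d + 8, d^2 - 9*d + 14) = d - 2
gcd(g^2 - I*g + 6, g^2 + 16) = 1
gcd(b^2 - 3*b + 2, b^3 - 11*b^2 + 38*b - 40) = b - 2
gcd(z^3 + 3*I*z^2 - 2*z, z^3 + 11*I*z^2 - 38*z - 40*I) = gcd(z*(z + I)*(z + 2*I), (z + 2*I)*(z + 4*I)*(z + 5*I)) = z + 2*I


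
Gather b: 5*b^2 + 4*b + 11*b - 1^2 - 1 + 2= 5*b^2 + 15*b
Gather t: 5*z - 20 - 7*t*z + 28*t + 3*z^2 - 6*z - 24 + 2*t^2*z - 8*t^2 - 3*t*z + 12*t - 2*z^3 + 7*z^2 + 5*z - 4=t^2*(2*z - 8) + t*(40 - 10*z) - 2*z^3 + 10*z^2 + 4*z - 48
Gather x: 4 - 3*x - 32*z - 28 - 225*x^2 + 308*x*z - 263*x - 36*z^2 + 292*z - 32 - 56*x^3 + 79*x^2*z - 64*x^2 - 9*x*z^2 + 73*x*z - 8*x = -56*x^3 + x^2*(79*z - 289) + x*(-9*z^2 + 381*z - 274) - 36*z^2 + 260*z - 56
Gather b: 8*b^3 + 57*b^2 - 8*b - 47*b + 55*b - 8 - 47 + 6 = 8*b^3 + 57*b^2 - 49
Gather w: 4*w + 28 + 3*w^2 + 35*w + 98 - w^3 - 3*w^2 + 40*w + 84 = -w^3 + 79*w + 210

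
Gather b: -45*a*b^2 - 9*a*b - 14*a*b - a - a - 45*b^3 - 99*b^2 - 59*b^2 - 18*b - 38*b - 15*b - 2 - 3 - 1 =-2*a - 45*b^3 + b^2*(-45*a - 158) + b*(-23*a - 71) - 6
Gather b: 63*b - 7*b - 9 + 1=56*b - 8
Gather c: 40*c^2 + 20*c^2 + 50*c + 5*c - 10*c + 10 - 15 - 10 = 60*c^2 + 45*c - 15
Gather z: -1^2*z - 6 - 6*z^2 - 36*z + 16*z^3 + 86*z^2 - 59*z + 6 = 16*z^3 + 80*z^2 - 96*z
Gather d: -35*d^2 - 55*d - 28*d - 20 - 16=-35*d^2 - 83*d - 36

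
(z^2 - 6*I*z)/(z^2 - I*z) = (z - 6*I)/(z - I)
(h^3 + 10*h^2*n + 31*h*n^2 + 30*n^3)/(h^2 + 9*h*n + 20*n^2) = (h^2 + 5*h*n + 6*n^2)/(h + 4*n)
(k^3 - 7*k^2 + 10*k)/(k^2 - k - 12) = k*(-k^2 + 7*k - 10)/(-k^2 + k + 12)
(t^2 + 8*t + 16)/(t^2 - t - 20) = (t + 4)/(t - 5)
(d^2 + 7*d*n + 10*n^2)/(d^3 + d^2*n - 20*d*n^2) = (d + 2*n)/(d*(d - 4*n))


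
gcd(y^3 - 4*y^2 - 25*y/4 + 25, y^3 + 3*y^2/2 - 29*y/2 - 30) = y^2 - 3*y/2 - 10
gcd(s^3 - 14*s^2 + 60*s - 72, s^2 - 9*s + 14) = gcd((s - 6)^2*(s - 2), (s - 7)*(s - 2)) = s - 2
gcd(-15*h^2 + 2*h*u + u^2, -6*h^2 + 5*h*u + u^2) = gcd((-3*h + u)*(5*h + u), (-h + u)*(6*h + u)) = 1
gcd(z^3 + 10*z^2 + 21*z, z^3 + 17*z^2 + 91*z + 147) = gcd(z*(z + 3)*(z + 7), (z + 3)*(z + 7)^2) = z^2 + 10*z + 21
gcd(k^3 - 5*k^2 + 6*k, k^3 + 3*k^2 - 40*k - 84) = 1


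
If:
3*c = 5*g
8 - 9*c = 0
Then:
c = 8/9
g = 8/15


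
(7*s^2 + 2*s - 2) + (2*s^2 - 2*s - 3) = 9*s^2 - 5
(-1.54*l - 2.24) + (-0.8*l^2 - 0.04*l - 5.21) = -0.8*l^2 - 1.58*l - 7.45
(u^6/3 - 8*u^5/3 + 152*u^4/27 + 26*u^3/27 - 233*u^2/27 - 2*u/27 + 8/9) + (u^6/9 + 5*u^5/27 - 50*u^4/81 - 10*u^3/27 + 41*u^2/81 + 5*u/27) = 4*u^6/9 - 67*u^5/27 + 406*u^4/81 + 16*u^3/27 - 658*u^2/81 + u/9 + 8/9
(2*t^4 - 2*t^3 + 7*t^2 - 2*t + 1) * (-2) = -4*t^4 + 4*t^3 - 14*t^2 + 4*t - 2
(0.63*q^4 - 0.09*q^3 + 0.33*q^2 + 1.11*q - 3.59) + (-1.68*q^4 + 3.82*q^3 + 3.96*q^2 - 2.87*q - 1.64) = -1.05*q^4 + 3.73*q^3 + 4.29*q^2 - 1.76*q - 5.23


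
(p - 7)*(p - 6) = p^2 - 13*p + 42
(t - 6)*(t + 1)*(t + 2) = t^3 - 3*t^2 - 16*t - 12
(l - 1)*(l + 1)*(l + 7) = l^3 + 7*l^2 - l - 7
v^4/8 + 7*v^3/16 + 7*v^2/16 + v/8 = v*(v/4 + 1/4)*(v/2 + 1)*(v + 1/2)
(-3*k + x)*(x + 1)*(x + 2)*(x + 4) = -3*k*x^3 - 21*k*x^2 - 42*k*x - 24*k + x^4 + 7*x^3 + 14*x^2 + 8*x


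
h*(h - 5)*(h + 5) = h^3 - 25*h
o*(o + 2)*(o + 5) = o^3 + 7*o^2 + 10*o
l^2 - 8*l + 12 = (l - 6)*(l - 2)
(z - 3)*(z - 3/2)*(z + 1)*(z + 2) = z^4 - 3*z^3/2 - 7*z^2 + 9*z/2 + 9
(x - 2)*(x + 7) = x^2 + 5*x - 14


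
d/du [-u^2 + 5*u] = 5 - 2*u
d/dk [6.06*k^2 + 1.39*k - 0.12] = 12.12*k + 1.39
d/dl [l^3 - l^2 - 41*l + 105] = 3*l^2 - 2*l - 41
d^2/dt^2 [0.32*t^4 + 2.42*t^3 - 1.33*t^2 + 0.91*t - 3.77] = 3.84*t^2 + 14.52*t - 2.66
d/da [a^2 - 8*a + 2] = 2*a - 8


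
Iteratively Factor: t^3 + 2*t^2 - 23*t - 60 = (t + 4)*(t^2 - 2*t - 15) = (t + 3)*(t + 4)*(t - 5)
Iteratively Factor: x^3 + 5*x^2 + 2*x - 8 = (x - 1)*(x^2 + 6*x + 8) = (x - 1)*(x + 4)*(x + 2)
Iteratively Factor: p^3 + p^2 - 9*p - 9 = (p - 3)*(p^2 + 4*p + 3) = (p - 3)*(p + 1)*(p + 3)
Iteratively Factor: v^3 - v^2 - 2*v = (v - 2)*(v^2 + v) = (v - 2)*(v + 1)*(v)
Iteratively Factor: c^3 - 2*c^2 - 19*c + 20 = (c + 4)*(c^2 - 6*c + 5) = (c - 5)*(c + 4)*(c - 1)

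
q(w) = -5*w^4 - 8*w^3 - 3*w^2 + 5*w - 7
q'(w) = -20*w^3 - 24*w^2 - 6*w + 5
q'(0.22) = 2.31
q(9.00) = -38842.00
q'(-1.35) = 18.57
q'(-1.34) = 18.07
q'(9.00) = -16573.00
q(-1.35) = -16.14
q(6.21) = -9443.46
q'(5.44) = -3957.67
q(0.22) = -6.14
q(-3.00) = -238.00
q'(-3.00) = 347.00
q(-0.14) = -7.74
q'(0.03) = 4.80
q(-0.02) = -7.10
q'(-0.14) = 5.42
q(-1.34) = -15.96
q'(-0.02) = 5.11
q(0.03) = -6.85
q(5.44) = -5735.40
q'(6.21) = -5747.46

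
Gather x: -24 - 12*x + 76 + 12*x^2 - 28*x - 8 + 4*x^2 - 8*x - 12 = 16*x^2 - 48*x + 32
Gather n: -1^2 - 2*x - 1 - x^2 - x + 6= -x^2 - 3*x + 4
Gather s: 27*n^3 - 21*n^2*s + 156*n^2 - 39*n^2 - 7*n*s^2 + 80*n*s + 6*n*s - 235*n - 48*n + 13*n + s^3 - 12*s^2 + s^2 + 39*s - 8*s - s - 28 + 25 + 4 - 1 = 27*n^3 + 117*n^2 - 270*n + s^3 + s^2*(-7*n - 11) + s*(-21*n^2 + 86*n + 30)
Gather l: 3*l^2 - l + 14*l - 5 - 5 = 3*l^2 + 13*l - 10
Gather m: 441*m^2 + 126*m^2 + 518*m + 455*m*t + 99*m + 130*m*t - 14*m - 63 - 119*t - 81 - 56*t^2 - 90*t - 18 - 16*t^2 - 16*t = 567*m^2 + m*(585*t + 603) - 72*t^2 - 225*t - 162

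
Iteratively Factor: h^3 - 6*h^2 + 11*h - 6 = (h - 1)*(h^2 - 5*h + 6) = (h - 3)*(h - 1)*(h - 2)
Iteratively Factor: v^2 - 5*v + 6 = (v - 3)*(v - 2)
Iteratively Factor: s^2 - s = (s - 1)*(s)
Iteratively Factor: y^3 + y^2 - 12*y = (y)*(y^2 + y - 12) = y*(y + 4)*(y - 3)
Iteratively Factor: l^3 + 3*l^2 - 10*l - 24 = (l - 3)*(l^2 + 6*l + 8) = (l - 3)*(l + 2)*(l + 4)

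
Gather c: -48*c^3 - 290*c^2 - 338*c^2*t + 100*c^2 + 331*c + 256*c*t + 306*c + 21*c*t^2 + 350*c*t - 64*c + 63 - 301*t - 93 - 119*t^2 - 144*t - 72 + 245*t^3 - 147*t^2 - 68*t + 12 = -48*c^3 + c^2*(-338*t - 190) + c*(21*t^2 + 606*t + 573) + 245*t^3 - 266*t^2 - 513*t - 90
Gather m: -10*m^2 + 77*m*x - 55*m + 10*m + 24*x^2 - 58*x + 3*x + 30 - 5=-10*m^2 + m*(77*x - 45) + 24*x^2 - 55*x + 25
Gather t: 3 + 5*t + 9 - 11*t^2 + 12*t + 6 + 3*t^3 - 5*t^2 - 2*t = 3*t^3 - 16*t^2 + 15*t + 18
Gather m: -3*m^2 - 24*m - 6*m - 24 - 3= -3*m^2 - 30*m - 27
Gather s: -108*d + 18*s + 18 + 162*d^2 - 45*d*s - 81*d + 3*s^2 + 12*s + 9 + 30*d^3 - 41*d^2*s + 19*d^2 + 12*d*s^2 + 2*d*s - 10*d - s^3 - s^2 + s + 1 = 30*d^3 + 181*d^2 - 199*d - s^3 + s^2*(12*d + 2) + s*(-41*d^2 - 43*d + 31) + 28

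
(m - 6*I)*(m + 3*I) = m^2 - 3*I*m + 18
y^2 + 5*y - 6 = (y - 1)*(y + 6)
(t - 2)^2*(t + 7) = t^3 + 3*t^2 - 24*t + 28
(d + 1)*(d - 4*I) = d^2 + d - 4*I*d - 4*I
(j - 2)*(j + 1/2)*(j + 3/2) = j^3 - 13*j/4 - 3/2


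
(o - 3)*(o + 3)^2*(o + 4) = o^4 + 7*o^3 + 3*o^2 - 63*o - 108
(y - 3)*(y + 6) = y^2 + 3*y - 18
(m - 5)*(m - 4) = m^2 - 9*m + 20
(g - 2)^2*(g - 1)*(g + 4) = g^4 - g^3 - 12*g^2 + 28*g - 16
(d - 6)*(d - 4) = d^2 - 10*d + 24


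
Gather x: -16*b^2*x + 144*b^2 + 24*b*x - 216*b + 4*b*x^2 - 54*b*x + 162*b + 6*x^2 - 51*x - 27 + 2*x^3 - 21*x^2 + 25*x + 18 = 144*b^2 - 54*b + 2*x^3 + x^2*(4*b - 15) + x*(-16*b^2 - 30*b - 26) - 9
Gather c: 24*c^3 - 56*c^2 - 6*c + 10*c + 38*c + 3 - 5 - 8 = 24*c^3 - 56*c^2 + 42*c - 10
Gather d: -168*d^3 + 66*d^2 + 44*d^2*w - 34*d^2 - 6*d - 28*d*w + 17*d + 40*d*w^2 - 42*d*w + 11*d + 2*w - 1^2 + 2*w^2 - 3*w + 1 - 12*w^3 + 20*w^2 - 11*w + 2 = -168*d^3 + d^2*(44*w + 32) + d*(40*w^2 - 70*w + 22) - 12*w^3 + 22*w^2 - 12*w + 2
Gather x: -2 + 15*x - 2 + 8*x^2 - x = 8*x^2 + 14*x - 4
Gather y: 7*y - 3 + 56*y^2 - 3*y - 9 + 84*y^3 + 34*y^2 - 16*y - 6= 84*y^3 + 90*y^2 - 12*y - 18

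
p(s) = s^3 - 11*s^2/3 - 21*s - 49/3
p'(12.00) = 323.00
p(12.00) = 931.67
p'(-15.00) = 764.00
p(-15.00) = -3901.33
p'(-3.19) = 32.92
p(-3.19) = -19.12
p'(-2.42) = 14.32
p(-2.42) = -1.16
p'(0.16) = -22.10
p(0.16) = -19.78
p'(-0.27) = -18.80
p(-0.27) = -10.95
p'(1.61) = -25.03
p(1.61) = -55.47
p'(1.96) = -23.85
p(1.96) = -64.05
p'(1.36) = -25.42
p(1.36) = -49.16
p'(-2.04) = 6.44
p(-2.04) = 2.76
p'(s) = 3*s^2 - 22*s/3 - 21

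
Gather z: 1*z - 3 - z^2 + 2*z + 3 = -z^2 + 3*z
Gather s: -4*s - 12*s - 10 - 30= -16*s - 40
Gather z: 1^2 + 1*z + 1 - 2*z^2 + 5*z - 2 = -2*z^2 + 6*z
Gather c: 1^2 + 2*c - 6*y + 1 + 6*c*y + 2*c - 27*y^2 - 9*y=c*(6*y + 4) - 27*y^2 - 15*y + 2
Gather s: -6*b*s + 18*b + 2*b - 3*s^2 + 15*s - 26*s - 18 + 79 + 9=20*b - 3*s^2 + s*(-6*b - 11) + 70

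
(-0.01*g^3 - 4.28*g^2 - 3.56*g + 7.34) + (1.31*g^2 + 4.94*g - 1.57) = -0.01*g^3 - 2.97*g^2 + 1.38*g + 5.77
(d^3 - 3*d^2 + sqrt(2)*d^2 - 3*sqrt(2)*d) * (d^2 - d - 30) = d^5 - 4*d^4 + sqrt(2)*d^4 - 27*d^3 - 4*sqrt(2)*d^3 - 27*sqrt(2)*d^2 + 90*d^2 + 90*sqrt(2)*d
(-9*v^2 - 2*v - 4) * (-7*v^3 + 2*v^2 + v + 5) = 63*v^5 - 4*v^4 + 15*v^3 - 55*v^2 - 14*v - 20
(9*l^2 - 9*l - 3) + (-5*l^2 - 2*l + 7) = 4*l^2 - 11*l + 4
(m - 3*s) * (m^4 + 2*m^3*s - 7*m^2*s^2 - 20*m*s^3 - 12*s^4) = m^5 - m^4*s - 13*m^3*s^2 + m^2*s^3 + 48*m*s^4 + 36*s^5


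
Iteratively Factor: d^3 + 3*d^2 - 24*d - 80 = (d + 4)*(d^2 - d - 20) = (d + 4)^2*(d - 5)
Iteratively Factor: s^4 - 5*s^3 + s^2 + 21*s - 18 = (s + 2)*(s^3 - 7*s^2 + 15*s - 9) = (s - 3)*(s + 2)*(s^2 - 4*s + 3) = (s - 3)*(s - 1)*(s + 2)*(s - 3)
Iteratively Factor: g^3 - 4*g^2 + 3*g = (g)*(g^2 - 4*g + 3) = g*(g - 1)*(g - 3)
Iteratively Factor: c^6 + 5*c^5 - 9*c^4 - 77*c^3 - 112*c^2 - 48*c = (c + 1)*(c^5 + 4*c^4 - 13*c^3 - 64*c^2 - 48*c) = (c - 4)*(c + 1)*(c^4 + 8*c^3 + 19*c^2 + 12*c) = (c - 4)*(c + 1)*(c + 4)*(c^3 + 4*c^2 + 3*c) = c*(c - 4)*(c + 1)*(c + 4)*(c^2 + 4*c + 3) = c*(c - 4)*(c + 1)*(c + 3)*(c + 4)*(c + 1)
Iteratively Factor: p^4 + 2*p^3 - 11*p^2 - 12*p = (p - 3)*(p^3 + 5*p^2 + 4*p) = p*(p - 3)*(p^2 + 5*p + 4) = p*(p - 3)*(p + 4)*(p + 1)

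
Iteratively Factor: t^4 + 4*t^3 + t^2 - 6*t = (t)*(t^3 + 4*t^2 + t - 6) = t*(t + 3)*(t^2 + t - 2) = t*(t + 2)*(t + 3)*(t - 1)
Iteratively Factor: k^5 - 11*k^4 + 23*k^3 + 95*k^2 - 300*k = (k - 4)*(k^4 - 7*k^3 - 5*k^2 + 75*k) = (k - 5)*(k - 4)*(k^3 - 2*k^2 - 15*k) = k*(k - 5)*(k - 4)*(k^2 - 2*k - 15) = k*(k - 5)^2*(k - 4)*(k + 3)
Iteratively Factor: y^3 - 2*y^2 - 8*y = (y)*(y^2 - 2*y - 8) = y*(y - 4)*(y + 2)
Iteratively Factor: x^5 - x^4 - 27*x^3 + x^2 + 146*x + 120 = (x + 2)*(x^4 - 3*x^3 - 21*x^2 + 43*x + 60) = (x + 1)*(x + 2)*(x^3 - 4*x^2 - 17*x + 60) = (x - 3)*(x + 1)*(x + 2)*(x^2 - x - 20) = (x - 5)*(x - 3)*(x + 1)*(x + 2)*(x + 4)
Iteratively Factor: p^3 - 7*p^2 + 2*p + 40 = (p + 2)*(p^2 - 9*p + 20) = (p - 5)*(p + 2)*(p - 4)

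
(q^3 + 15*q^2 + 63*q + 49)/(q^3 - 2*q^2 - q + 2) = (q^2 + 14*q + 49)/(q^2 - 3*q + 2)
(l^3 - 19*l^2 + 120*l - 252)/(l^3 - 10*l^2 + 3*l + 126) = (l - 6)/(l + 3)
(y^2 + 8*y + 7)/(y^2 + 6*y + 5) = (y + 7)/(y + 5)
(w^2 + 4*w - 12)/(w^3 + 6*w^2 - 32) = (w + 6)/(w^2 + 8*w + 16)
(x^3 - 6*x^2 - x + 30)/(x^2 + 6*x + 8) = (x^2 - 8*x + 15)/(x + 4)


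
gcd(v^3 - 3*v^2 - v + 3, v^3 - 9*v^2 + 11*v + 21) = v^2 - 2*v - 3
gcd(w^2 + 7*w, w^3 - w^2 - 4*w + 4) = 1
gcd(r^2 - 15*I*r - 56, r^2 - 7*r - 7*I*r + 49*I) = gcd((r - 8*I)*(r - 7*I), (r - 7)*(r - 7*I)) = r - 7*I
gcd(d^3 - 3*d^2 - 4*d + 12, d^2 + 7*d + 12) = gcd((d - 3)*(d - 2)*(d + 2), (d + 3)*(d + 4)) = 1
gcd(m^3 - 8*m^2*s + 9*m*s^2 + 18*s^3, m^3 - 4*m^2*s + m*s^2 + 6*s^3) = -m^2 + 2*m*s + 3*s^2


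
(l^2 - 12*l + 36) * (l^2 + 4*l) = l^4 - 8*l^3 - 12*l^2 + 144*l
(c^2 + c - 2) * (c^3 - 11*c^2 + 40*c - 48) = c^5 - 10*c^4 + 27*c^3 + 14*c^2 - 128*c + 96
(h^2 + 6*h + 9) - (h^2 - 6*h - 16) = 12*h + 25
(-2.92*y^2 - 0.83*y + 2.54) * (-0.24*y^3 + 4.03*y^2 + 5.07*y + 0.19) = 0.7008*y^5 - 11.5684*y^4 - 18.7589*y^3 + 5.4733*y^2 + 12.7201*y + 0.4826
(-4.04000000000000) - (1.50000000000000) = -5.54000000000000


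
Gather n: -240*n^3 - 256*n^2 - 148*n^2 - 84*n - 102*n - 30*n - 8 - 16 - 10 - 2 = -240*n^3 - 404*n^2 - 216*n - 36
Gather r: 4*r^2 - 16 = 4*r^2 - 16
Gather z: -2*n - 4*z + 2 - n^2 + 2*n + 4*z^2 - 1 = -n^2 + 4*z^2 - 4*z + 1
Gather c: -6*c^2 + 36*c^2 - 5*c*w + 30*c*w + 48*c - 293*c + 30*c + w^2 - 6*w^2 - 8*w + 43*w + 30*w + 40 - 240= 30*c^2 + c*(25*w - 215) - 5*w^2 + 65*w - 200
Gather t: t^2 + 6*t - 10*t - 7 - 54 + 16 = t^2 - 4*t - 45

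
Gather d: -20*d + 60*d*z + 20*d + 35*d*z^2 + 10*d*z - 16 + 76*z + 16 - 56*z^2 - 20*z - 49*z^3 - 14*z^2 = d*(35*z^2 + 70*z) - 49*z^3 - 70*z^2 + 56*z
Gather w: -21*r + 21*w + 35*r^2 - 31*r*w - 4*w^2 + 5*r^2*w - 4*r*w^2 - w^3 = 35*r^2 - 21*r - w^3 + w^2*(-4*r - 4) + w*(5*r^2 - 31*r + 21)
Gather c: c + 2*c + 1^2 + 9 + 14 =3*c + 24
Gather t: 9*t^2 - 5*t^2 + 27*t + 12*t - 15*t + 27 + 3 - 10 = 4*t^2 + 24*t + 20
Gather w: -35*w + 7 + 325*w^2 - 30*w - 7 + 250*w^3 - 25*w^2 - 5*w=250*w^3 + 300*w^2 - 70*w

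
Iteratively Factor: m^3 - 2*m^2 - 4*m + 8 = (m - 2)*(m^2 - 4) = (m - 2)*(m + 2)*(m - 2)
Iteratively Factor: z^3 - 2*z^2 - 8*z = (z)*(z^2 - 2*z - 8) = z*(z - 4)*(z + 2)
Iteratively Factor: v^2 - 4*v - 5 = (v + 1)*(v - 5)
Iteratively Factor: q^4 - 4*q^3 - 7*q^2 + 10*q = (q)*(q^3 - 4*q^2 - 7*q + 10) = q*(q - 1)*(q^2 - 3*q - 10) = q*(q - 5)*(q - 1)*(q + 2)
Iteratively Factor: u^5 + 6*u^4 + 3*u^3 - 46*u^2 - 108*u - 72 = (u + 2)*(u^4 + 4*u^3 - 5*u^2 - 36*u - 36) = (u + 2)*(u + 3)*(u^3 + u^2 - 8*u - 12) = (u - 3)*(u + 2)*(u + 3)*(u^2 + 4*u + 4) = (u - 3)*(u + 2)^2*(u + 3)*(u + 2)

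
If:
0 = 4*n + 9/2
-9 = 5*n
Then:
No Solution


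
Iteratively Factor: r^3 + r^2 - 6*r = (r)*(r^2 + r - 6) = r*(r + 3)*(r - 2)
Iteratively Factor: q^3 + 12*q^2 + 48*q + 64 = (q + 4)*(q^2 + 8*q + 16) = (q + 4)^2*(q + 4)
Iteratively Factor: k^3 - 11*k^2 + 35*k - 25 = (k - 5)*(k^2 - 6*k + 5) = (k - 5)*(k - 1)*(k - 5)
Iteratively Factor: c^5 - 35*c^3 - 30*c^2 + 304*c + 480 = (c - 4)*(c^4 + 4*c^3 - 19*c^2 - 106*c - 120) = (c - 5)*(c - 4)*(c^3 + 9*c^2 + 26*c + 24) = (c - 5)*(c - 4)*(c + 4)*(c^2 + 5*c + 6) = (c - 5)*(c - 4)*(c + 2)*(c + 4)*(c + 3)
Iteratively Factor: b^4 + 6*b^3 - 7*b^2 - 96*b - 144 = (b + 3)*(b^3 + 3*b^2 - 16*b - 48) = (b - 4)*(b + 3)*(b^2 + 7*b + 12) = (b - 4)*(b + 3)^2*(b + 4)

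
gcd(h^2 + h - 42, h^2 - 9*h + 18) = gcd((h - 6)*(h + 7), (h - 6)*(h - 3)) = h - 6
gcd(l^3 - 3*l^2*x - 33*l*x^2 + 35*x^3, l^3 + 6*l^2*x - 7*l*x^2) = -l + x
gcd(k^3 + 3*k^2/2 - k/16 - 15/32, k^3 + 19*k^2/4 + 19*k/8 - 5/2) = k^2 + 3*k/4 - 5/8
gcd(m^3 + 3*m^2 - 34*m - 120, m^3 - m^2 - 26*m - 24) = m^2 - 2*m - 24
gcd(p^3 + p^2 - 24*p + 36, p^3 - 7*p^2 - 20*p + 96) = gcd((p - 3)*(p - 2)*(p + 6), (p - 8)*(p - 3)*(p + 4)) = p - 3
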